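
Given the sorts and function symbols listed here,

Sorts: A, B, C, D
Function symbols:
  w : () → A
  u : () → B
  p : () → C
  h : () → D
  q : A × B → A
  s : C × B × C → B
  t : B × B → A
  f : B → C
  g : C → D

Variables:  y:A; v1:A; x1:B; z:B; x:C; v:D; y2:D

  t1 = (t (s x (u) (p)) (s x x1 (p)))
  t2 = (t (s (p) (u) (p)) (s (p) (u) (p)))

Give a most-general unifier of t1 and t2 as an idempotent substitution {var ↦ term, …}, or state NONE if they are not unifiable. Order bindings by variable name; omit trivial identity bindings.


{x ↦ (p), x1 ↦ (u)}


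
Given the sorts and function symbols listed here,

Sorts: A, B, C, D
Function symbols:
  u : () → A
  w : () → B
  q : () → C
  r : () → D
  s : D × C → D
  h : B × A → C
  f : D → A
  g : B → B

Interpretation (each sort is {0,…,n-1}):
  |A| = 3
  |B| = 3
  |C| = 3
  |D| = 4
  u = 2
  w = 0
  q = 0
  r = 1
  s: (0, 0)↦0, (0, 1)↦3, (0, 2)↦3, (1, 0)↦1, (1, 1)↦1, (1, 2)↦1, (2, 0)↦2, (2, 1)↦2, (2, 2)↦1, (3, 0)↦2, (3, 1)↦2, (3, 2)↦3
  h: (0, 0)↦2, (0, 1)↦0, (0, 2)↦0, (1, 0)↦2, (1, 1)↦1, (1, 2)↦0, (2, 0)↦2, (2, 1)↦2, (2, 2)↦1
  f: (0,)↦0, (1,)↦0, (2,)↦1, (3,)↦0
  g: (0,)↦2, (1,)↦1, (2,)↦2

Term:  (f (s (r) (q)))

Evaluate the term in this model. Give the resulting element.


value = 0

  r = 1
  q = 0
  (s (r) (q)) = s(1, 0) = 1
  (f (s (r) (q))) = f(1,) = 0


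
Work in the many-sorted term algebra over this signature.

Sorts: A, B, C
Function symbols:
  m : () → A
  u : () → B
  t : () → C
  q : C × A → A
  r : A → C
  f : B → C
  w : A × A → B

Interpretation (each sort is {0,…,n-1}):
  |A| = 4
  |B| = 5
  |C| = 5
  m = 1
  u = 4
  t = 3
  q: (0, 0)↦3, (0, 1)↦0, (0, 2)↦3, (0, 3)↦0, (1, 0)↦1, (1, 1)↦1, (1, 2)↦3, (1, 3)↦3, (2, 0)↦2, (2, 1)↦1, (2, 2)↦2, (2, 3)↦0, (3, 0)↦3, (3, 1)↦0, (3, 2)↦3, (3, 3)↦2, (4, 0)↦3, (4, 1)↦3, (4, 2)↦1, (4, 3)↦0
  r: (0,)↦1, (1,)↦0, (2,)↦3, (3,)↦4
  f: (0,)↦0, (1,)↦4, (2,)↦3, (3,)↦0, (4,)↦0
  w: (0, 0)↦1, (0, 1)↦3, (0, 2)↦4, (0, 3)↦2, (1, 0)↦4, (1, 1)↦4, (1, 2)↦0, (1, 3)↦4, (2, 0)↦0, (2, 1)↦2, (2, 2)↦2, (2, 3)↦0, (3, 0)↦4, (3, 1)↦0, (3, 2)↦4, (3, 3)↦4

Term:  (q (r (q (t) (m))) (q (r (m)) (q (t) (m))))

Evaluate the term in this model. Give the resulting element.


value = 3

  t = 3
  m = 1
  (q (t) (m)) = q(3, 1) = 0
  (r (q (t) (m))) = r(0,) = 1
  m = 1
  (r (m)) = r(1,) = 0
  t = 3
  m = 1
  (q (t) (m)) = q(3, 1) = 0
  (q (r (m)) (q (t) (m))) = q(0, 0) = 3
  (q (r (q (t) (m))) (q (r (m)) (q (t) (m)))) = q(1, 3) = 3


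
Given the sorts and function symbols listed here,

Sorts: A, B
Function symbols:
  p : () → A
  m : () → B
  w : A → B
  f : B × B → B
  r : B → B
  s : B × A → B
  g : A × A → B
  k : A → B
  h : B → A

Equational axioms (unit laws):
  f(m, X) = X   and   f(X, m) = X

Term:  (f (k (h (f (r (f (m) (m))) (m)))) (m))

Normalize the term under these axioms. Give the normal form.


normal form = (k (h (r (m))))

1. (f (k (h (f (r (f (m) (m))) (m)))) (m))  →  (k (h (f (r (f (m) (m))) (m))))
2. (k (h (f (r (f (m) (m))) (m))))  →  (k (h (r (f (m) (m)))))
3. (k (h (r (f (m) (m)))))  →  (k (h (r (m))))


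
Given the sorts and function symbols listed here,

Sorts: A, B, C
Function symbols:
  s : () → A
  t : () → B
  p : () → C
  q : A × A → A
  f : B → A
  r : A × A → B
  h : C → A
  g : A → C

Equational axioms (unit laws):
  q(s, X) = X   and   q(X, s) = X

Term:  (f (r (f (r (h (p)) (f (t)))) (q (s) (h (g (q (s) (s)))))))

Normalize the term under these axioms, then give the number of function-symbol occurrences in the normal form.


1. (f (r (f (r (h (p)) (f (t)))) (q (s) (h (g (q (s) (s)))))))  →  (f (r (f (r (h (p)) (f (t)))) (h (g (q (s) (s))))))
2. (f (r (f (r (h (p)) (f (t)))) (h (g (q (s) (s))))))  →  (f (r (f (r (h (p)) (f (t)))) (h (g (s)))))
normal form: (f (r (f (r (h (p)) (f (t)))) (h (g (s)))))

size = 11


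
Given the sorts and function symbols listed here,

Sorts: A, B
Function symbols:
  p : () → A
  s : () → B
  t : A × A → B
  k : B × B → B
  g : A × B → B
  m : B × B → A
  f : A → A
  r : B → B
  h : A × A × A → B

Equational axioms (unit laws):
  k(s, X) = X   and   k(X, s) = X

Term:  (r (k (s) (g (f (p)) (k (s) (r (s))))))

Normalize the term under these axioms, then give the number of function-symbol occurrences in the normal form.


size = 6

1. (r (k (s) (g (f (p)) (k (s) (r (s))))))  →  (r (g (f (p)) (k (s) (r (s)))))
2. (r (g (f (p)) (k (s) (r (s)))))  →  (r (g (f (p)) (r (s))))
normal form: (r (g (f (p)) (r (s))))


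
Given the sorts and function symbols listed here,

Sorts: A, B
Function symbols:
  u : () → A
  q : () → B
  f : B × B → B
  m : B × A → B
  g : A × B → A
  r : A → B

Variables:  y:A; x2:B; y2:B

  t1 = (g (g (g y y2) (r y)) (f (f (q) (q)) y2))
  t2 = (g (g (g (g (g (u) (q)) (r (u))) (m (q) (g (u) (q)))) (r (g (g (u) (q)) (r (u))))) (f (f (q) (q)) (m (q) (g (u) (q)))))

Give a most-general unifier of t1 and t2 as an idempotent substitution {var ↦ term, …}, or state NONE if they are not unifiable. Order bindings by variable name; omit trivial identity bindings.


{y ↦ (g (g (u) (q)) (r (u))), y2 ↦ (m (q) (g (u) (q)))}


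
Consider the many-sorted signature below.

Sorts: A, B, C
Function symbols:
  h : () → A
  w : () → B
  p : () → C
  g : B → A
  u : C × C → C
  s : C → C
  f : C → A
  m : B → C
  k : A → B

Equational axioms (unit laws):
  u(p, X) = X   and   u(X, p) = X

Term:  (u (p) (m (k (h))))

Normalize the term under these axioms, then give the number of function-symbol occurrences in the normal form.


size = 3

1. (u (p) (m (k (h))))  →  (m (k (h)))
normal form: (m (k (h)))


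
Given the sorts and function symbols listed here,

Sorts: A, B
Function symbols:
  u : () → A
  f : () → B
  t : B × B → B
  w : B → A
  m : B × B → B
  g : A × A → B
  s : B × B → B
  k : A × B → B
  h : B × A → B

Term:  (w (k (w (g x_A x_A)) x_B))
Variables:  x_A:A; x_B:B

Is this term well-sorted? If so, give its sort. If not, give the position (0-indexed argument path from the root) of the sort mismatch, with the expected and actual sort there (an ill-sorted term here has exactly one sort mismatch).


        x_A : A
        x_A : A
      (g x_A x_A) : B
    (w (g x_A x_A)) : A
    x_B : B
  (k (w (g x_A x_A)) x_B) : B
(w (k (w (g x_A x_A)) x_B)) : A

well-sorted; sort = A


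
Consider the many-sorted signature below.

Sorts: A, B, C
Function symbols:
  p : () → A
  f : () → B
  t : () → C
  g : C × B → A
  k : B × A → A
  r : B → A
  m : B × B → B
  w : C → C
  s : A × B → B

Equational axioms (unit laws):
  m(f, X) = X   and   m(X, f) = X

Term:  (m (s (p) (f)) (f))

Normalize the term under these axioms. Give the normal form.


normal form = (s (p) (f))

1. (m (s (p) (f)) (f))  →  (s (p) (f))


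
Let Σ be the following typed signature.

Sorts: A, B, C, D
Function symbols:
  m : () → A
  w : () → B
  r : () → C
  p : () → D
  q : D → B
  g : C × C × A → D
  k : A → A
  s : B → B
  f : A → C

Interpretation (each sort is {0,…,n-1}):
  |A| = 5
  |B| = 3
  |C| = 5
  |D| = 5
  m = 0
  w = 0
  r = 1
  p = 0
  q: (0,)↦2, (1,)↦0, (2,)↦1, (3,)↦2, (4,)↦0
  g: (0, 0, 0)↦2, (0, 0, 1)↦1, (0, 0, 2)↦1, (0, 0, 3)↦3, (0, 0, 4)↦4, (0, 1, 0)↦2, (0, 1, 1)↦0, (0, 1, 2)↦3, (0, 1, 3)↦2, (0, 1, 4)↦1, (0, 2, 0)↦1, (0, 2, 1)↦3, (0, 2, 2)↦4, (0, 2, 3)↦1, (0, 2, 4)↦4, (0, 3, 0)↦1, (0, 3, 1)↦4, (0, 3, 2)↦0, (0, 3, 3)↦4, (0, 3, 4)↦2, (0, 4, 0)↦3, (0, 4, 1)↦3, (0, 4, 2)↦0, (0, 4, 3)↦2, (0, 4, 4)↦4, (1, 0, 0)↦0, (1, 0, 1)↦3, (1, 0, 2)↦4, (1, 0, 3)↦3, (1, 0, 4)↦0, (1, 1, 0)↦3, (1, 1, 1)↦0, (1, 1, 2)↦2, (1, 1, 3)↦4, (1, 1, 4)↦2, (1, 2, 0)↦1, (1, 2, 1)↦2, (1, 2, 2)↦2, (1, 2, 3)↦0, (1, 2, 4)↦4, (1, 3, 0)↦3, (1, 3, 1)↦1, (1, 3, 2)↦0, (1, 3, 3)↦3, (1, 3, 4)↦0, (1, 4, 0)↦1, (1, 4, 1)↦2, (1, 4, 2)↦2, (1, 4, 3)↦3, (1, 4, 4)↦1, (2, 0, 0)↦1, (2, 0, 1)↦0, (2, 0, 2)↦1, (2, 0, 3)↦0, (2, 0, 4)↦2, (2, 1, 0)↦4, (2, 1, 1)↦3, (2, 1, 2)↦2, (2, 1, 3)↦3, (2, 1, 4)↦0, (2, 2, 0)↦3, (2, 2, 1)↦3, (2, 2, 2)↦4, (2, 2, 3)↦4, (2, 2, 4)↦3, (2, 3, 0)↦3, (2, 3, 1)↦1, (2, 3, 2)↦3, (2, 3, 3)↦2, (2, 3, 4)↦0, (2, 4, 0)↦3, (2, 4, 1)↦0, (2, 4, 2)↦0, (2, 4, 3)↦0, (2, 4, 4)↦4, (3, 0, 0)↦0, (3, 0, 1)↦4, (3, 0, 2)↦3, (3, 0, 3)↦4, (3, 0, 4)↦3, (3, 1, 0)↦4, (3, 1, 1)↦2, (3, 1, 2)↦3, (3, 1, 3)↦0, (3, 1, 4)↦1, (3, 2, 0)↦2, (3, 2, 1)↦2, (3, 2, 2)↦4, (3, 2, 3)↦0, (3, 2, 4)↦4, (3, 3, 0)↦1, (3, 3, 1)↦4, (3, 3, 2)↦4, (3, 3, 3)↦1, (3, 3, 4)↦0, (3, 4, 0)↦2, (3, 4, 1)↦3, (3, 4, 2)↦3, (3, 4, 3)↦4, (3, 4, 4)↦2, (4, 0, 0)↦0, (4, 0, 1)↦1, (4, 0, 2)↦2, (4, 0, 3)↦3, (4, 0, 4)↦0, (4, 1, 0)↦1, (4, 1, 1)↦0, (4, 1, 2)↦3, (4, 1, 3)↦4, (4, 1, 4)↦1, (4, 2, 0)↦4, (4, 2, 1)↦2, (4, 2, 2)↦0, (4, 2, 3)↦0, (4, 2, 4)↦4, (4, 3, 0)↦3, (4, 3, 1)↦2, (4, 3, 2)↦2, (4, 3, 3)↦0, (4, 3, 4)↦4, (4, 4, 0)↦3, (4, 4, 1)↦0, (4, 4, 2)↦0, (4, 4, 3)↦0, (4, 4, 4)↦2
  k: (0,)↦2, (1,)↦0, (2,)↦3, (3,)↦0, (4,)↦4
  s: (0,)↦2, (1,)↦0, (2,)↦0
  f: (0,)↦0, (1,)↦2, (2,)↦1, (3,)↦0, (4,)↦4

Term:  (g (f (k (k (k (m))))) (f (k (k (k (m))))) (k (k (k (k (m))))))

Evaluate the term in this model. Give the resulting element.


value = 1

  m = 0
  (k (m)) = k(0,) = 2
  (k (k (m))) = k(2,) = 3
  (k (k (k (m)))) = k(3,) = 0
  (f (k (k (k (m))))) = f(0,) = 0
  m = 0
  (k (m)) = k(0,) = 2
  (k (k (m))) = k(2,) = 3
  (k (k (k (m)))) = k(3,) = 0
  (f (k (k (k (m))))) = f(0,) = 0
  m = 0
  (k (m)) = k(0,) = 2
  (k (k (m))) = k(2,) = 3
  (k (k (k (m)))) = k(3,) = 0
  (k (k (k (k (m))))) = k(0,) = 2
  (g (f (k (k (k (m))))) (f (k (k (k (m))))) (k (k (k (k (m)))))) = g(0, 0, 2) = 1


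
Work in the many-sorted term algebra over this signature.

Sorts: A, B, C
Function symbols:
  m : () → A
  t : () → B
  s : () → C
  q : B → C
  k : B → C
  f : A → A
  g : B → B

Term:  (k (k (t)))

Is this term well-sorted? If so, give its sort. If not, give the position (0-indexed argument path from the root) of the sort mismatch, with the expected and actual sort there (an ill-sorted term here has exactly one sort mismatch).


    (t) : B
  (k (t)) : C
(k (k (t))) : ✗ arg 0 at [0] has sort C, expected B

ill-sorted at position [0]: expected B, got C


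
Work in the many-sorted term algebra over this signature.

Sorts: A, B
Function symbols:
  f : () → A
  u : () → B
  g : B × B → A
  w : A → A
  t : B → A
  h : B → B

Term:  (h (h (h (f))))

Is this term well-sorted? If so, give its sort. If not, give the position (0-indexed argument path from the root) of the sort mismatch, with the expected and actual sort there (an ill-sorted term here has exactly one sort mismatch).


      (f) : A
    (h (f)) : ✗ arg 0 at [0, 0, 0] has sort A, expected B

ill-sorted at position [0, 0, 0]: expected B, got A


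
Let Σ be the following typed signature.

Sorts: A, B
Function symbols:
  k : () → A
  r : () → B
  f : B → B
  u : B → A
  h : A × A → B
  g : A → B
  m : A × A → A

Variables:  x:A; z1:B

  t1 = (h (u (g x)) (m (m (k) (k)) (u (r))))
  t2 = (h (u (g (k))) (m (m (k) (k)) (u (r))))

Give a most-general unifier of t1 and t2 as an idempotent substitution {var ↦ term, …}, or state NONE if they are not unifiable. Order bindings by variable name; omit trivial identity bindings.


{x ↦ (k)}


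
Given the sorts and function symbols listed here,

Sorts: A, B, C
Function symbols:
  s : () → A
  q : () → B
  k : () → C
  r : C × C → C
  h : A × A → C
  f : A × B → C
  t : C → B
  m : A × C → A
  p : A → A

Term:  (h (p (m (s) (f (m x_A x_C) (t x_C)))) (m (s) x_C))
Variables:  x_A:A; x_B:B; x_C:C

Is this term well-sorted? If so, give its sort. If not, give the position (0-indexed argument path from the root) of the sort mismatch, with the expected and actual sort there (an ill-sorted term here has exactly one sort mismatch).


well-sorted; sort = C

      (s) : A
          x_A : A
          x_C : C
        (m x_A x_C) : A
          x_C : C
        (t x_C) : B
      (f (m x_A x_C) (t x_C)) : C
    (m (s) (f (m x_A x_C) (t x_C))) : A
  (p (m (s) (f (m x_A x_C) (t x_C)))) : A
    (s) : A
    x_C : C
  (m (s) x_C) : A
(h (p (m (s) (f (m x_A x_C) (t x_C)))) (m (s) x_C)) : C


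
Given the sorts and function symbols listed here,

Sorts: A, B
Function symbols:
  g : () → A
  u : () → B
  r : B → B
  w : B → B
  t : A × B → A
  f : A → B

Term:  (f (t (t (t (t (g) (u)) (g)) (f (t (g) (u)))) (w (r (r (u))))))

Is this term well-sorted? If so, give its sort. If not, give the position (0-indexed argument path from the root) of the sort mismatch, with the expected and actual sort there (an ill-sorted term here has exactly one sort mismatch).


          (g) : A
          (u) : B
        (t (g) (u)) : A
        (g) : A
      (t (t (g) (u)) (g)) : ✗ arg 1 at [0, 0, 0, 1] has sort A, expected B
          (g) : A
          (u) : B
        (t (g) (u)) : A
      (f (t (g) (u))) : B
          (u) : B
        (r (u)) : B
      (r (r (u))) : B
    (w (r (r (u)))) : B

ill-sorted at position [0, 0, 0, 1]: expected B, got A


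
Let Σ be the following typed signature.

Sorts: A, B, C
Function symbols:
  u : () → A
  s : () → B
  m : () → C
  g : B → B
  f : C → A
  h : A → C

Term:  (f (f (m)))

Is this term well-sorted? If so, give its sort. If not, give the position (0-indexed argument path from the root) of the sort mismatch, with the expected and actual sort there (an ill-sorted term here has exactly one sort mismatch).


    (m) : C
  (f (m)) : A
(f (f (m))) : ✗ arg 0 at [0] has sort A, expected C

ill-sorted at position [0]: expected C, got A


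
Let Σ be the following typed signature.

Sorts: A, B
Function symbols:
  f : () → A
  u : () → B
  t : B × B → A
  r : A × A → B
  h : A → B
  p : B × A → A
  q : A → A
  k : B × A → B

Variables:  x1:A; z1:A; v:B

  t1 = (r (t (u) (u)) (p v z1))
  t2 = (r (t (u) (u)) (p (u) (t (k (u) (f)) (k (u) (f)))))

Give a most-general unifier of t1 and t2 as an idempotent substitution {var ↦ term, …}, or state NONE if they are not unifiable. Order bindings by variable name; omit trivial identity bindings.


{v ↦ (u), z1 ↦ (t (k (u) (f)) (k (u) (f)))}


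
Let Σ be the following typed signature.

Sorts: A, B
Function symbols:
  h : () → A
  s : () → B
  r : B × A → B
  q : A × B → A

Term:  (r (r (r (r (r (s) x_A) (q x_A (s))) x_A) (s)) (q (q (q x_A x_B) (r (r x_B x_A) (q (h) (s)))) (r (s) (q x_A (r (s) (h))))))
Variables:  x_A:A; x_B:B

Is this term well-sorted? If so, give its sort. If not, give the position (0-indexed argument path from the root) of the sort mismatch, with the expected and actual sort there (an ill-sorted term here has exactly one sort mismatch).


          (s) : B
          x_A : A
        (r (s) x_A) : B
          x_A : A
          (s) : B
        (q x_A (s)) : A
      (r (r (s) x_A) (q x_A (s))) : B
      x_A : A
    (r (r (r (s) x_A) (q x_A (s))) x_A) : B
    (s) : B
  (r (r (r (r (s) x_A) (q x_A (s))) x_A) (s)) : ✗ arg 1 at [0, 1] has sort B, expected A
        x_A : A
        x_B : B
      (q x_A x_B) : A
          x_B : B
          x_A : A
        (r x_B x_A) : B
          (h) : A
          (s) : B
        (q (h) (s)) : A
      (r (r x_B x_A) (q (h) (s))) : B
    (q (q x_A x_B) (r (r x_B x_A) (q (h) (s)))) : A
      (s) : B
        x_A : A
          (s) : B
          (h) : A
        (r (s) (h)) : B
      (q x_A (r (s) (h))) : A
    (r (s) (q x_A (r (s) (h)))) : B
  (q (q (q x_A x_B) (r (r x_B x_A) (q (h) (s)))) (r (s) (q x_A (r (s) (h))))) : A

ill-sorted at position [0, 1]: expected A, got B


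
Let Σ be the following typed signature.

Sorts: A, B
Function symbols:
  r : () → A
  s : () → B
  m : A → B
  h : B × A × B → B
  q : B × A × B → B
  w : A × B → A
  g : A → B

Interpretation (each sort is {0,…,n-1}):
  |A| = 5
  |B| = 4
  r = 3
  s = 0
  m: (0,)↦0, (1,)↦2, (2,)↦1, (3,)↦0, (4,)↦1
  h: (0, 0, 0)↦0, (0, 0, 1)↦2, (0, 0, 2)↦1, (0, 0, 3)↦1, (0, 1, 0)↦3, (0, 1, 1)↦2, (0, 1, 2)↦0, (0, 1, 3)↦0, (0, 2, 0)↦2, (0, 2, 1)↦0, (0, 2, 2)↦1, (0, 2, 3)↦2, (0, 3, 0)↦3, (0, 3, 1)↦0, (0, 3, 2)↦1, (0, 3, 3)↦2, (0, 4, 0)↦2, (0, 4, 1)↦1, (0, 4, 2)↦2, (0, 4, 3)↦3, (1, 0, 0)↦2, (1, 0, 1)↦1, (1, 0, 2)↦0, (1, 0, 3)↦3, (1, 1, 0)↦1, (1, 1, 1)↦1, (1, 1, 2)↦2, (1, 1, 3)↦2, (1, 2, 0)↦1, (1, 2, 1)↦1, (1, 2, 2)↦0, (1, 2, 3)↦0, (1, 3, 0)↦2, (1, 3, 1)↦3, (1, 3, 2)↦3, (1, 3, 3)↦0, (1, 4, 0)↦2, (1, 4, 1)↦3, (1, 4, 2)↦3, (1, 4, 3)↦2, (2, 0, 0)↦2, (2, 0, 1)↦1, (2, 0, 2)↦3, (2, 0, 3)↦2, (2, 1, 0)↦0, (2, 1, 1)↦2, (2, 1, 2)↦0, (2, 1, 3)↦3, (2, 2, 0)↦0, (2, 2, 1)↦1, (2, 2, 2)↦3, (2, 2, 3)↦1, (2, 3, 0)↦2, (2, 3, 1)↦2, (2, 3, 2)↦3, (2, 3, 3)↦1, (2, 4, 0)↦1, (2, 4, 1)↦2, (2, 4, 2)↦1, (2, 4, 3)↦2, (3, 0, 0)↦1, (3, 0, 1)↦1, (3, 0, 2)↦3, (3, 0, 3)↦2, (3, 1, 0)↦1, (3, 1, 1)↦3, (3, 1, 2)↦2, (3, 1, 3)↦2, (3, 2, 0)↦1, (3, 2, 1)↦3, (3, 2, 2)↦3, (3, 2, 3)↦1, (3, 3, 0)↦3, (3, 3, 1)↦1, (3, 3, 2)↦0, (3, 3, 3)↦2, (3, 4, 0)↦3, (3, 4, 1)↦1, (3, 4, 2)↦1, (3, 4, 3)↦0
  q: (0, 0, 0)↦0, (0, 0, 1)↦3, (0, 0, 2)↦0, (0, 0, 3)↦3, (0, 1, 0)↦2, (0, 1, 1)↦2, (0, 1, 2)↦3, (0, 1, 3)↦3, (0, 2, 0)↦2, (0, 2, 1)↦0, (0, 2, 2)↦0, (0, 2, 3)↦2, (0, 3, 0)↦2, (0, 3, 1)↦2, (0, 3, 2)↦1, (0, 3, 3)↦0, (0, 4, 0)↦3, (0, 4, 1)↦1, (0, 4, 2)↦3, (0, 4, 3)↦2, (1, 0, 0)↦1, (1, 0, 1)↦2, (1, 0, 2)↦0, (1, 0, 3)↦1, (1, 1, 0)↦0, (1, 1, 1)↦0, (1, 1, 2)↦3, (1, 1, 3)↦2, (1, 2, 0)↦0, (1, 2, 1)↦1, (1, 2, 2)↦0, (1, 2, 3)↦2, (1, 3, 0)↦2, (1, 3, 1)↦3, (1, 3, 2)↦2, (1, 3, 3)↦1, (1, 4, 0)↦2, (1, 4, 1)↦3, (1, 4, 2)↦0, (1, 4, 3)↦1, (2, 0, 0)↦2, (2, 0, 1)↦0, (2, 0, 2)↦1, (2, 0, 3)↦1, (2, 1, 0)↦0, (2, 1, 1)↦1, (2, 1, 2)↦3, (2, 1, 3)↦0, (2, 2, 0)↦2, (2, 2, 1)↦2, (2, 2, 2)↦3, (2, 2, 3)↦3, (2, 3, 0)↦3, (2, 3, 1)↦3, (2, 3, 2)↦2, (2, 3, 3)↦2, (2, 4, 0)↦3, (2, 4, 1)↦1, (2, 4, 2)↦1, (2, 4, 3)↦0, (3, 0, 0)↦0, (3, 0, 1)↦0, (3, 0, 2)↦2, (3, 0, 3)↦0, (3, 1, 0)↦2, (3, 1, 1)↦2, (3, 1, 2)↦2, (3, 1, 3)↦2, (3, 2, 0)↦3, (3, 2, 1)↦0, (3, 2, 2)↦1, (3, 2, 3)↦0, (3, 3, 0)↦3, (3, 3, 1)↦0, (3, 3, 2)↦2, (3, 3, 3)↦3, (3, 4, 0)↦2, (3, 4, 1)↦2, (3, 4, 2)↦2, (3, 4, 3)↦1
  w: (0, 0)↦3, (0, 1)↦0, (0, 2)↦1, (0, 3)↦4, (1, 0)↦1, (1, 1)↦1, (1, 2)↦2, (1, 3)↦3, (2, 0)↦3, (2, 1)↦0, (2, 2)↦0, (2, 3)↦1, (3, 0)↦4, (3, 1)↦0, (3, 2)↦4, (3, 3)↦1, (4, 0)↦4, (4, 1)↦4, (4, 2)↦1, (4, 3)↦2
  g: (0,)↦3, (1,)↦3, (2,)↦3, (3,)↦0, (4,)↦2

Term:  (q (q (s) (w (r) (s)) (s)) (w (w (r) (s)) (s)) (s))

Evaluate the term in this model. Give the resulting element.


value = 2

  s = 0
  r = 3
  s = 0
  (w (r) (s)) = w(3, 0) = 4
  s = 0
  (q (s) (w (r) (s)) (s)) = q(0, 4, 0) = 3
  r = 3
  s = 0
  (w (r) (s)) = w(3, 0) = 4
  s = 0
  (w (w (r) (s)) (s)) = w(4, 0) = 4
  s = 0
  (q (q (s) (w (r) (s)) (s)) (w (w (r) (s)) (s)) (s)) = q(3, 4, 0) = 2


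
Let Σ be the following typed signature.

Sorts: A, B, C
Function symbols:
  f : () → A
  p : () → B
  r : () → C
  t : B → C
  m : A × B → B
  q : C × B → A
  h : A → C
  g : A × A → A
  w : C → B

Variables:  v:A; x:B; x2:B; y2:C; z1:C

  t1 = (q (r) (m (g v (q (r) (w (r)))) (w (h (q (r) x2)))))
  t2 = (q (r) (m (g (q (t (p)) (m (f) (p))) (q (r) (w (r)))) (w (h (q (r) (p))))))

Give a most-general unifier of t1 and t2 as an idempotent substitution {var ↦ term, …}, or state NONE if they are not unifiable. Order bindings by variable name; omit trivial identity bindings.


{v ↦ (q (t (p)) (m (f) (p))), x2 ↦ (p)}


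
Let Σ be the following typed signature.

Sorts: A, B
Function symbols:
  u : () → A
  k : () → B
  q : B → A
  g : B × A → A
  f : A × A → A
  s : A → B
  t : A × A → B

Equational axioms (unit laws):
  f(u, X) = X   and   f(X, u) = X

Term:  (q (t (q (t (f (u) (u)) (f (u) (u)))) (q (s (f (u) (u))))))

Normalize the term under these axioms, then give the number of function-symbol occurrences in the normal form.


size = 9

1. (q (t (q (t (f (u) (u)) (f (u) (u)))) (q (s (f (u) (u))))))  →  (q (t (q (t (u) (f (u) (u)))) (q (s (f (u) (u))))))
2. (q (t (q (t (u) (f (u) (u)))) (q (s (f (u) (u))))))  →  (q (t (q (t (u) (u))) (q (s (f (u) (u))))))
3. (q (t (q (t (u) (u))) (q (s (f (u) (u))))))  →  (q (t (q (t (u) (u))) (q (s (u)))))
normal form: (q (t (q (t (u) (u))) (q (s (u)))))


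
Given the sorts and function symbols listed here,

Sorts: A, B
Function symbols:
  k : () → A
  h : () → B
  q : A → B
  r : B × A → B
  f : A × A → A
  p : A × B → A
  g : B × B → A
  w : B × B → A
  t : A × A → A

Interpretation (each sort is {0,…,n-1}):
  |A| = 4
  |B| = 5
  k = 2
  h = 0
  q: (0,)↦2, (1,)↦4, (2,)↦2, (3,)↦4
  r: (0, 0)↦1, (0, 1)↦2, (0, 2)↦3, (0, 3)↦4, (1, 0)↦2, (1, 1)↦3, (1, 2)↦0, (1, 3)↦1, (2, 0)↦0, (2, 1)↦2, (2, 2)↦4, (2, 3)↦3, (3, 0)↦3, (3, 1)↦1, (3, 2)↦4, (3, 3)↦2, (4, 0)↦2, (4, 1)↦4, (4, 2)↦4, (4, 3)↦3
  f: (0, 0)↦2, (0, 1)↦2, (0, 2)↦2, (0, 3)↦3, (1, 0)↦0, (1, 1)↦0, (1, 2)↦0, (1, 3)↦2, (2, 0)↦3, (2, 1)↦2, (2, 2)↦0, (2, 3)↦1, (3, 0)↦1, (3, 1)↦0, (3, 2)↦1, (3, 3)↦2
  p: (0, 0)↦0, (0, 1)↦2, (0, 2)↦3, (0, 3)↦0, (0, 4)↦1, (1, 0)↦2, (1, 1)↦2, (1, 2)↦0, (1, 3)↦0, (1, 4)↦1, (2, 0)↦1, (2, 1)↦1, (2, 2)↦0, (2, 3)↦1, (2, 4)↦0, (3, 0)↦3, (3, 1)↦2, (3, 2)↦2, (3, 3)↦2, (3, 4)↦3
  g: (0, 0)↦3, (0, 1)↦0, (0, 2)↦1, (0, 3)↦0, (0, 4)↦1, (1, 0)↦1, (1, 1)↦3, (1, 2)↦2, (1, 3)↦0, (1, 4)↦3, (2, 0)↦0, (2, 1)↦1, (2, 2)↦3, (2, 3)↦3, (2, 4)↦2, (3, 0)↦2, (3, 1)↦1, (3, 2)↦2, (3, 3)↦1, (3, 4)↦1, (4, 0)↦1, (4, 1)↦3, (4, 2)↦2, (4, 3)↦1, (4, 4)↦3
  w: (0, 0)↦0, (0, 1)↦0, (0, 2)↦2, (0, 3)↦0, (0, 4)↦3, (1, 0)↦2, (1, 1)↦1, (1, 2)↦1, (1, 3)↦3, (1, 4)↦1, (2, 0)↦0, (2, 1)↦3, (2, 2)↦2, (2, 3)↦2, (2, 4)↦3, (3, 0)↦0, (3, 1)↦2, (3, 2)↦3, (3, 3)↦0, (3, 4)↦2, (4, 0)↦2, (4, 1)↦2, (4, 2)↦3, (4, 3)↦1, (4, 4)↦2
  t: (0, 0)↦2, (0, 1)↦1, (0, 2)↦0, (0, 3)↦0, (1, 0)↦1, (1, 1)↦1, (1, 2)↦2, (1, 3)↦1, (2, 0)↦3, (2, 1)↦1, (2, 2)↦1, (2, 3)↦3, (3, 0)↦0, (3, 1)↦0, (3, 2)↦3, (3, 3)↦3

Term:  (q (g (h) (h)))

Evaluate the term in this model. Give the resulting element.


value = 4

  h = 0
  h = 0
  (g (h) (h)) = g(0, 0) = 3
  (q (g (h) (h))) = q(3,) = 4


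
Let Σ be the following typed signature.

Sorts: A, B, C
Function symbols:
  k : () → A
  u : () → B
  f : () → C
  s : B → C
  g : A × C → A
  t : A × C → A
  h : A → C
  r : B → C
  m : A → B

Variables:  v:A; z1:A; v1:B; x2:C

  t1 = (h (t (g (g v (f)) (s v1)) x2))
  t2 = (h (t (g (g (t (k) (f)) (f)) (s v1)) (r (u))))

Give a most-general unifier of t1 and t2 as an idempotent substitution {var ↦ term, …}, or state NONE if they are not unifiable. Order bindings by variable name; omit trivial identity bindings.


{v ↦ (t (k) (f)), x2 ↦ (r (u))}


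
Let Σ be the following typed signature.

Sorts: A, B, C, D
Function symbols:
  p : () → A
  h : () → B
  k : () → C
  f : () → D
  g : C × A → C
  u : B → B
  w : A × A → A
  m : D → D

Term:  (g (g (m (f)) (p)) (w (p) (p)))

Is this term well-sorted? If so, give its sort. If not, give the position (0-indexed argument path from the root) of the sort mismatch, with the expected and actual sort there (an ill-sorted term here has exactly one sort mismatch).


      (f) : D
    (m (f)) : D
    (p) : A
  (g (m (f)) (p)) : ✗ arg 0 at [0, 0] has sort D, expected C
    (p) : A
    (p) : A
  (w (p) (p)) : A

ill-sorted at position [0, 0]: expected C, got D


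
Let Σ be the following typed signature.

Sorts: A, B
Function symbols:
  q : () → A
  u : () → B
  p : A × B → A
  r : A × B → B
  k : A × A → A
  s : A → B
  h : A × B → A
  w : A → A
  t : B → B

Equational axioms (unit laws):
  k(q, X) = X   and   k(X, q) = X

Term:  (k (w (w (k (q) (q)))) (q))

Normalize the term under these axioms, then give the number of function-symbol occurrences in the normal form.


1. (k (w (w (k (q) (q)))) (q))  →  (w (w (k (q) (q))))
2. (w (w (k (q) (q))))  →  (w (w (q)))
normal form: (w (w (q)))

size = 3


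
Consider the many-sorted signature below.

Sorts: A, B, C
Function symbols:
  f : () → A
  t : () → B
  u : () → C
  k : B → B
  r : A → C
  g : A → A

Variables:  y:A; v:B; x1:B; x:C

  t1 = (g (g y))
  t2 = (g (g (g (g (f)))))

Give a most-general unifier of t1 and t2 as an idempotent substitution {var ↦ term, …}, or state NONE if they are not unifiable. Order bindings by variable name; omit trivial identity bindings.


{y ↦ (g (g (f)))}


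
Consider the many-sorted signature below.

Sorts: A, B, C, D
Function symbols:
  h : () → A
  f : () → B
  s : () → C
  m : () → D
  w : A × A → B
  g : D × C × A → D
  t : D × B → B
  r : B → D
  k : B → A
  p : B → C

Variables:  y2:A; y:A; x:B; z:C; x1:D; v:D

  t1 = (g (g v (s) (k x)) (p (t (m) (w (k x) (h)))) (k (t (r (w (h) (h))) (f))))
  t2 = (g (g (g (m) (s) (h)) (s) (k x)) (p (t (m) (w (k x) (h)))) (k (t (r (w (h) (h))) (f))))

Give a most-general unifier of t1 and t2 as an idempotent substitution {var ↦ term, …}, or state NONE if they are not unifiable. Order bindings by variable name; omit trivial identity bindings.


{v ↦ (g (m) (s) (h))}


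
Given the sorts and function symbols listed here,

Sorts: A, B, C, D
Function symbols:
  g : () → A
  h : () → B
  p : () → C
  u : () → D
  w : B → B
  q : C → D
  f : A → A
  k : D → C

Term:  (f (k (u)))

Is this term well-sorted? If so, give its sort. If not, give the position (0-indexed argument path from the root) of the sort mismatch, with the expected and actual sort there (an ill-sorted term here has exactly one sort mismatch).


ill-sorted at position [0]: expected A, got C

    (u) : D
  (k (u)) : C
(f (k (u))) : ✗ arg 0 at [0] has sort C, expected A


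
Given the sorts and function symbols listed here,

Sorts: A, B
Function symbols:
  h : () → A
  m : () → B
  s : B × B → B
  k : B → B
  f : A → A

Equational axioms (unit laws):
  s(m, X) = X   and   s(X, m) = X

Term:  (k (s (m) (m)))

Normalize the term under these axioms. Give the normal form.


1. (k (s (m) (m)))  →  (k (m))

normal form = (k (m))


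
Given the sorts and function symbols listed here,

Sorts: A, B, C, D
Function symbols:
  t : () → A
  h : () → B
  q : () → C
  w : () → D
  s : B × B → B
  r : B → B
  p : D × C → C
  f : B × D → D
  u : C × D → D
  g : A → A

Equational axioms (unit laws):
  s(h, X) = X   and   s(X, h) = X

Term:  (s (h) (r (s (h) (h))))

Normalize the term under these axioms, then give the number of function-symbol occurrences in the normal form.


1. (s (h) (r (s (h) (h))))  →  (r (s (h) (h)))
2. (r (s (h) (h)))  →  (r (h))
normal form: (r (h))

size = 2


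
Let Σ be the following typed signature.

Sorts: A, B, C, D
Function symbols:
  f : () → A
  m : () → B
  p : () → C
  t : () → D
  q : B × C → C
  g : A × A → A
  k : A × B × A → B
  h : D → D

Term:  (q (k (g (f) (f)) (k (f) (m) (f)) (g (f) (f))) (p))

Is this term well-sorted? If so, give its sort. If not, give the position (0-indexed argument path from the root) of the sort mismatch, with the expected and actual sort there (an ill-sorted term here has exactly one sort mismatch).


well-sorted; sort = C

      (f) : A
      (f) : A
    (g (f) (f)) : A
      (f) : A
      (m) : B
      (f) : A
    (k (f) (m) (f)) : B
      (f) : A
      (f) : A
    (g (f) (f)) : A
  (k (g (f) (f)) (k (f) (m) (f)) (g (f) (f))) : B
  (p) : C
(q (k (g (f) (f)) (k (f) (m) (f)) (g (f) (f))) (p)) : C


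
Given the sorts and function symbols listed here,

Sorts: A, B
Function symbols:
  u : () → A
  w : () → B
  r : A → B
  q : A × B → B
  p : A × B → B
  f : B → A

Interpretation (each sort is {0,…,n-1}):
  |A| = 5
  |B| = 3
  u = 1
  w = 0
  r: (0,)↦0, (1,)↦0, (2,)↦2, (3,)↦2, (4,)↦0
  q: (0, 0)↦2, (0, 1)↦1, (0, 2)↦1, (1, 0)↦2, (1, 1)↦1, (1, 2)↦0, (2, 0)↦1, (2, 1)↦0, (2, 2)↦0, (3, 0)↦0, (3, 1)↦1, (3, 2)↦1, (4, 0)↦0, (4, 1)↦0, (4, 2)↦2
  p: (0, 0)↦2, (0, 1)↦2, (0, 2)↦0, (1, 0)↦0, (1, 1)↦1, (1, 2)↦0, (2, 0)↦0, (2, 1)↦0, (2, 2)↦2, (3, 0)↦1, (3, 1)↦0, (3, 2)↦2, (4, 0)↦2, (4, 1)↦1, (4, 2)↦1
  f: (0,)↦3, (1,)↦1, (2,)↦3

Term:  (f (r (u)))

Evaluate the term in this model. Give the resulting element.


  u = 1
  (r (u)) = r(1,) = 0
  (f (r (u))) = f(0,) = 3

value = 3


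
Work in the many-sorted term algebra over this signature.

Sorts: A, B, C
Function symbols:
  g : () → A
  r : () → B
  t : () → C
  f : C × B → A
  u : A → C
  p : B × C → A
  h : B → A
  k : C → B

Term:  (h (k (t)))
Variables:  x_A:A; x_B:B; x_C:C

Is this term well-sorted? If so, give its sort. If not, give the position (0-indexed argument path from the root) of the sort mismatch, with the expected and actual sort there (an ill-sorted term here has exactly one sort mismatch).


well-sorted; sort = A

    (t) : C
  (k (t)) : B
(h (k (t))) : A


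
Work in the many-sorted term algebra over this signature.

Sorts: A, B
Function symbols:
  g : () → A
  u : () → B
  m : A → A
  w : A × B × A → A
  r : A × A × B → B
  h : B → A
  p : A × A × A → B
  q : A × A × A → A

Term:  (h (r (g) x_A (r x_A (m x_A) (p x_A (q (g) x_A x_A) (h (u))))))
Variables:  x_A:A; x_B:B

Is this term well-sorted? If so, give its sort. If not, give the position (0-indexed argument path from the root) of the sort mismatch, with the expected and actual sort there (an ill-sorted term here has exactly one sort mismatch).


    (g) : A
    x_A : A
      x_A : A
        x_A : A
      (m x_A) : A
        x_A : A
          (g) : A
          x_A : A
          x_A : A
        (q (g) x_A x_A) : A
          (u) : B
        (h (u)) : A
      (p x_A (q (g) x_A x_A) (h (u))) : B
    (r x_A (m x_A) (p x_A (q (g) x_A x_A) (h (u)))) : B
  (r (g) x_A (r x_A (m x_A) (p x_A (q (g) x_A x_A) (h (u))))) : B
(h (r (g) x_A (r x_A (m x_A) (p x_A (q (g) x_A x_A) (h (u)))))) : A

well-sorted; sort = A


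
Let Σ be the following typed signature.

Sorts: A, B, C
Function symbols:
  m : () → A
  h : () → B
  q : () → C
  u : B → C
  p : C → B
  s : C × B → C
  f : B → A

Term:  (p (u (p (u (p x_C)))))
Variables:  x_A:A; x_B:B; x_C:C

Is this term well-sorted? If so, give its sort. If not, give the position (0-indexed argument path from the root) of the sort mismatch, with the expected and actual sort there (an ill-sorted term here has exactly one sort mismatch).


well-sorted; sort = B

          x_C : C
        (p x_C) : B
      (u (p x_C)) : C
    (p (u (p x_C))) : B
  (u (p (u (p x_C)))) : C
(p (u (p (u (p x_C))))) : B


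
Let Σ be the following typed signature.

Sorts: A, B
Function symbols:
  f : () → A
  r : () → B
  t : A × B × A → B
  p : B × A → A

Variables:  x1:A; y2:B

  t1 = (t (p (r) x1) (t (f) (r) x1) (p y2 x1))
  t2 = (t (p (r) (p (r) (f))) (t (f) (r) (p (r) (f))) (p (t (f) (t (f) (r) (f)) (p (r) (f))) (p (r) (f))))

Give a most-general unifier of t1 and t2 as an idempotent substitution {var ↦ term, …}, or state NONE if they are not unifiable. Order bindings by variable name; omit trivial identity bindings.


{x1 ↦ (p (r) (f)), y2 ↦ (t (f) (t (f) (r) (f)) (p (r) (f)))}


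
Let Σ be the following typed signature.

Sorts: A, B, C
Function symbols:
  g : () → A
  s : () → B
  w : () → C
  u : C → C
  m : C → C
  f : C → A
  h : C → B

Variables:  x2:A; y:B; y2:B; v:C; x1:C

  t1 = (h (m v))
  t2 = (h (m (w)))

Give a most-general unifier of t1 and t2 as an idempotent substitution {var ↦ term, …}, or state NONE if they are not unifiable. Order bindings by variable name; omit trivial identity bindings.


{v ↦ (w)}


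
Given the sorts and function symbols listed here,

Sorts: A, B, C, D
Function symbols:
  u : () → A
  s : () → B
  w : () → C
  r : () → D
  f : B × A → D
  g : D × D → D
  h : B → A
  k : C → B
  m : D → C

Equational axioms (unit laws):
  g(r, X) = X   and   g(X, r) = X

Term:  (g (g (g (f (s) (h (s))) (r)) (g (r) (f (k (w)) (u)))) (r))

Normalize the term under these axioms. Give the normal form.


1. (g (g (g (f (s) (h (s))) (r)) (g (r) (f (k (w)) (u)))) (r))  →  (g (g (f (s) (h (s))) (r)) (g (r) (f (k (w)) (u))))
2. (g (g (f (s) (h (s))) (r)) (g (r) (f (k (w)) (u))))  →  (g (f (s) (h (s))) (g (r) (f (k (w)) (u))))
3. (g (f (s) (h (s))) (g (r) (f (k (w)) (u))))  →  (g (f (s) (h (s))) (f (k (w)) (u)))

normal form = (g (f (s) (h (s))) (f (k (w)) (u)))


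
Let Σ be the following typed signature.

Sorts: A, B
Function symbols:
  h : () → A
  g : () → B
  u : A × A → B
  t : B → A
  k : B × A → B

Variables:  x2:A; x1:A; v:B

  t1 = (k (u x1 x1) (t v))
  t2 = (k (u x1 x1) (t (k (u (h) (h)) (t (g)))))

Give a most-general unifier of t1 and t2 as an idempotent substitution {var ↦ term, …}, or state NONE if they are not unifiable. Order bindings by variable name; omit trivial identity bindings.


{v ↦ (k (u (h) (h)) (t (g)))}


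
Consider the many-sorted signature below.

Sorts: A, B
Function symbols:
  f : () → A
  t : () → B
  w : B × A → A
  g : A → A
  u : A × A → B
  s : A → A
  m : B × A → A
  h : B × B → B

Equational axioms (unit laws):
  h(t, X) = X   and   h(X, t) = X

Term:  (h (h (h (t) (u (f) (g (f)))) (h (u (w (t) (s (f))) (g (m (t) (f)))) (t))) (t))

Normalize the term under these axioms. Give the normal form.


1. (h (h (h (t) (u (f) (g (f)))) (h (u (w (t) (s (f))) (g (m (t) (f)))) (t))) (t))  →  (h (h (t) (u (f) (g (f)))) (h (u (w (t) (s (f))) (g (m (t) (f)))) (t)))
2. (h (h (t) (u (f) (g (f)))) (h (u (w (t) (s (f))) (g (m (t) (f)))) (t)))  →  (h (u (f) (g (f))) (h (u (w (t) (s (f))) (g (m (t) (f)))) (t)))
3. (h (u (f) (g (f))) (h (u (w (t) (s (f))) (g (m (t) (f)))) (t)))  →  (h (u (f) (g (f))) (u (w (t) (s (f))) (g (m (t) (f)))))

normal form = (h (u (f) (g (f))) (u (w (t) (s (f))) (g (m (t) (f)))))


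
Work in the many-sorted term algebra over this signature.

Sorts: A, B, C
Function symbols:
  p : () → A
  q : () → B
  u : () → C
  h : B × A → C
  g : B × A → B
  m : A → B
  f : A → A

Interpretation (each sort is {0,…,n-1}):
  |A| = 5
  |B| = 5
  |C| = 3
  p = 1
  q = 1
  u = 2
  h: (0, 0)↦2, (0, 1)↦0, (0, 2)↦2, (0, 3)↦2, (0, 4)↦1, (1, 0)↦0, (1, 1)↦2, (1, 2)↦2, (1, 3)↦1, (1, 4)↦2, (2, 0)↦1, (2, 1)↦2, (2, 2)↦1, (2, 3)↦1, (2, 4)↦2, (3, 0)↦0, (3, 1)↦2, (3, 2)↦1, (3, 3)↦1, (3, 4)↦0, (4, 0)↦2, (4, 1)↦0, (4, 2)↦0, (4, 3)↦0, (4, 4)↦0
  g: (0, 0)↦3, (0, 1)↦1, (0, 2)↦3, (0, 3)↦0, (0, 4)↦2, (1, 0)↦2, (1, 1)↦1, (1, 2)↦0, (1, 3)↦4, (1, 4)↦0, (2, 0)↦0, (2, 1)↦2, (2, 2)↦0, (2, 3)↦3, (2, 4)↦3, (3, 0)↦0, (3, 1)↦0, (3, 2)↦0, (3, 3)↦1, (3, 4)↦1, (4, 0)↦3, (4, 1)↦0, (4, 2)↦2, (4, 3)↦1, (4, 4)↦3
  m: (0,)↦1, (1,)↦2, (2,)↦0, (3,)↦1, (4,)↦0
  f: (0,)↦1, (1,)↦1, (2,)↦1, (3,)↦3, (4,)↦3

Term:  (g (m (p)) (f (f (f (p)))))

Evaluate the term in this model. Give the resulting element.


value = 2

  p = 1
  (m (p)) = m(1,) = 2
  p = 1
  (f (p)) = f(1,) = 1
  (f (f (p))) = f(1,) = 1
  (f (f (f (p)))) = f(1,) = 1
  (g (m (p)) (f (f (f (p))))) = g(2, 1) = 2


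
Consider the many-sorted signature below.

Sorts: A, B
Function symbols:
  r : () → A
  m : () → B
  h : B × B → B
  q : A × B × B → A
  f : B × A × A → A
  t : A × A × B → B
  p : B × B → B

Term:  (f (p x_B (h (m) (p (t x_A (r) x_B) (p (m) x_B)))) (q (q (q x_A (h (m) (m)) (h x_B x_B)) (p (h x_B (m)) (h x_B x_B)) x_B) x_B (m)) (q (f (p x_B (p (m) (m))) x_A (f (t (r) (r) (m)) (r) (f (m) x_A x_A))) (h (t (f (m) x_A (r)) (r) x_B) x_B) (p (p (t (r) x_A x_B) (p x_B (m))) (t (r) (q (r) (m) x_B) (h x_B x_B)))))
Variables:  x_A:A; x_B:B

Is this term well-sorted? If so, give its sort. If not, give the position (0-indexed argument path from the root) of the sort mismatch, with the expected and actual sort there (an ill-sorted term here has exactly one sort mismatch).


well-sorted; sort = A

    x_B : B
      (m) : B
          x_A : A
          (r) : A
          x_B : B
        (t x_A (r) x_B) : B
          (m) : B
          x_B : B
        (p (m) x_B) : B
      (p (t x_A (r) x_B) (p (m) x_B)) : B
    (h (m) (p (t x_A (r) x_B) (p (m) x_B))) : B
  (p x_B (h (m) (p (t x_A (r) x_B) (p (m) x_B)))) : B
        x_A : A
          (m) : B
          (m) : B
        (h (m) (m)) : B
          x_B : B
          x_B : B
        (h x_B x_B) : B
      (q x_A (h (m) (m)) (h x_B x_B)) : A
          x_B : B
          (m) : B
        (h x_B (m)) : B
          x_B : B
          x_B : B
        (h x_B x_B) : B
      (p (h x_B (m)) (h x_B x_B)) : B
      x_B : B
    (q (q x_A (h (m) (m)) (h x_B x_B)) (p (h x_B (m)) (h x_B x_B)) x_B) : A
    x_B : B
    (m) : B
  (q (q (q x_A (h (m) (m)) (h x_B x_B)) (p (h x_B (m)) (h x_B x_B)) x_B) x_B (m)) : A
        x_B : B
          (m) : B
          (m) : B
        (p (m) (m)) : B
      (p x_B (p (m) (m))) : B
      x_A : A
          (r) : A
          (r) : A
          (m) : B
        (t (r) (r) (m)) : B
        (r) : A
          (m) : B
          x_A : A
          x_A : A
        (f (m) x_A x_A) : A
      (f (t (r) (r) (m)) (r) (f (m) x_A x_A)) : A
    (f (p x_B (p (m) (m))) x_A (f (t (r) (r) (m)) (r) (f (m) x_A x_A))) : A
          (m) : B
          x_A : A
          (r) : A
        (f (m) x_A (r)) : A
        (r) : A
        x_B : B
      (t (f (m) x_A (r)) (r) x_B) : B
      x_B : B
    (h (t (f (m) x_A (r)) (r) x_B) x_B) : B
          (r) : A
          x_A : A
          x_B : B
        (t (r) x_A x_B) : B
          x_B : B
          (m) : B
        (p x_B (m)) : B
      (p (t (r) x_A x_B) (p x_B (m))) : B
        (r) : A
          (r) : A
          (m) : B
          x_B : B
        (q (r) (m) x_B) : A
          x_B : B
          x_B : B
        (h x_B x_B) : B
      (t (r) (q (r) (m) x_B) (h x_B x_B)) : B
    (p (p (t (r) x_A x_B) (p x_B (m))) (t (r) (q (r) (m) x_B) (h x_B x_B))) : B
  (q (f (p x_B (p (m) (m))) x_A (f (t (r) (r) (m)) (r) (f (m) x_A x_A))) (h (t (f (m) x_A (r)) (r) x_B) x_B) (p (p (t (r) x_A x_B) (p x_B (m))) (t (r) (q (r) (m) x_B) (h x_B x_B)))) : A
(f (p x_B (h (m) (p (t x_A (r) x_B) (p (m) x_B)))) (q (q (q x_A (h (m) (m)) (h x_B x_B)) (p (h x_B (m)) (h x_B x_B)) x_B) x_B (m)) (q (f (p x_B (p (m) (m))) x_A (f (t (r) (r) (m)) (r) (f (m) x_A x_A))) (h (t (f (m) x_A (r)) (r) x_B) x_B) (p (p (t (r) x_A x_B) (p x_B (m))) (t (r) (q (r) (m) x_B) (h x_B x_B))))) : A


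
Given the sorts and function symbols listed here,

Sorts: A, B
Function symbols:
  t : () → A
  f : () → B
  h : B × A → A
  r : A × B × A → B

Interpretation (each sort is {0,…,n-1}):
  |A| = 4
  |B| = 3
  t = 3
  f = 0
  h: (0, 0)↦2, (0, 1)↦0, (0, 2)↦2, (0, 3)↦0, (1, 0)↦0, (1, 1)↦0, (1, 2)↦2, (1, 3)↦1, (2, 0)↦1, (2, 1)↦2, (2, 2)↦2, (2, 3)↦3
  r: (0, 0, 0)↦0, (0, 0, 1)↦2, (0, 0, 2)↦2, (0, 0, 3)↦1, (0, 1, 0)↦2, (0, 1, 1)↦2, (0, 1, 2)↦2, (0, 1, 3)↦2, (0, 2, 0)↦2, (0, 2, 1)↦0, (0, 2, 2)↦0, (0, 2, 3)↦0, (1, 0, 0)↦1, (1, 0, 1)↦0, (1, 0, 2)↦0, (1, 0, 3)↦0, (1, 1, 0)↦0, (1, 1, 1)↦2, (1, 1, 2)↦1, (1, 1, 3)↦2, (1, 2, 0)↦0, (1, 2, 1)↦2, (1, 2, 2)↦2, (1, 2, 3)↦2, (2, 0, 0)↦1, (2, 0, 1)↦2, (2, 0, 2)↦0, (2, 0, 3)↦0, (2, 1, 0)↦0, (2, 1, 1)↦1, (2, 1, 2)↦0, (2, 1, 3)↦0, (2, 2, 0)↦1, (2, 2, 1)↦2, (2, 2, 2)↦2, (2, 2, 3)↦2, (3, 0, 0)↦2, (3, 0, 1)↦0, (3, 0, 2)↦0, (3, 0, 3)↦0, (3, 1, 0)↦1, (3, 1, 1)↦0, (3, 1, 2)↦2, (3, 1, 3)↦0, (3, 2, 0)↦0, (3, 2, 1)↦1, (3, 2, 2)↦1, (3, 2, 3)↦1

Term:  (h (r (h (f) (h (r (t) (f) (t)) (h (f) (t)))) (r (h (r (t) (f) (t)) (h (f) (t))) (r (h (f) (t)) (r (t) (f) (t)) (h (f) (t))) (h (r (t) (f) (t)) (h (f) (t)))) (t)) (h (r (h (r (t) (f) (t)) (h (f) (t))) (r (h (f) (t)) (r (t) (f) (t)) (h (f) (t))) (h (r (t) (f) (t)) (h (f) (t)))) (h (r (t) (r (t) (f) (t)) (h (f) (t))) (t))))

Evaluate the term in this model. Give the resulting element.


  f = 0
  t = 3
  f = 0
  t = 3
  (r (t) (f) (t)) = r(3, 0, 3) = 0
  f = 0
  t = 3
  (h (f) (t)) = h(0, 3) = 0
  (h (r (t) (f) (t)) (h (f) (t))) = h(0, 0) = 2
  (h (f) (h (r (t) (f) (t)) (h (f) (t)))) = h(0, 2) = 2
  t = 3
  f = 0
  t = 3
  (r (t) (f) (t)) = r(3, 0, 3) = 0
  f = 0
  t = 3
  (h (f) (t)) = h(0, 3) = 0
  (h (r (t) (f) (t)) (h (f) (t))) = h(0, 0) = 2
  f = 0
  t = 3
  (h (f) (t)) = h(0, 3) = 0
  t = 3
  f = 0
  t = 3
  (r (t) (f) (t)) = r(3, 0, 3) = 0
  f = 0
  t = 3
  (h (f) (t)) = h(0, 3) = 0
  (r (h (f) (t)) (r (t) (f) (t)) (h (f) (t))) = r(0, 0, 0) = 0
  t = 3
  f = 0
  t = 3
  (r (t) (f) (t)) = r(3, 0, 3) = 0
  f = 0
  t = 3
  (h (f) (t)) = h(0, 3) = 0
  (h (r (t) (f) (t)) (h (f) (t))) = h(0, 0) = 2
  (r (h (r (t) (f) (t)) (h (f) (t))) (r (h (f) (t)) (r (t) (f) (t)) (h (f) (t))) (h (r (t) (f) (t)) (h (f) (t)))) = r(2, 0, 2) = 0
  t = 3
  (r (h (f) (h (r (t) (f) (t)) (h (f) (t)))) (r (h (r (t) (f) (t)) (h (f) (t))) (r (h (f) (t)) (r (t) (f) (t)) (h (f) (t))) (h (r (t) (f) (t)) (h (f) (t)))) (t)) = r(2, 0, 3) = 0
  t = 3
  f = 0
  t = 3
  (r (t) (f) (t)) = r(3, 0, 3) = 0
  f = 0
  t = 3
  (h (f) (t)) = h(0, 3) = 0
  (h (r (t) (f) (t)) (h (f) (t))) = h(0, 0) = 2
  f = 0
  t = 3
  (h (f) (t)) = h(0, 3) = 0
  t = 3
  f = 0
  t = 3
  (r (t) (f) (t)) = r(3, 0, 3) = 0
  f = 0
  t = 3
  (h (f) (t)) = h(0, 3) = 0
  (r (h (f) (t)) (r (t) (f) (t)) (h (f) (t))) = r(0, 0, 0) = 0
  t = 3
  f = 0
  t = 3
  (r (t) (f) (t)) = r(3, 0, 3) = 0
  f = 0
  t = 3
  (h (f) (t)) = h(0, 3) = 0
  (h (r (t) (f) (t)) (h (f) (t))) = h(0, 0) = 2
  (r (h (r (t) (f) (t)) (h (f) (t))) (r (h (f) (t)) (r (t) (f) (t)) (h (f) (t))) (h (r (t) (f) (t)) (h (f) (t)))) = r(2, 0, 2) = 0
  t = 3
  t = 3
  f = 0
  t = 3
  (r (t) (f) (t)) = r(3, 0, 3) = 0
  f = 0
  t = 3
  (h (f) (t)) = h(0, 3) = 0
  (r (t) (r (t) (f) (t)) (h (f) (t))) = r(3, 0, 0) = 2
  t = 3
  (h (r (t) (r (t) (f) (t)) (h (f) (t))) (t)) = h(2, 3) = 3
  (h (r (h (r (t) (f) (t)) (h (f) (t))) (r (h (f) (t)) (r (t) (f) (t)) (h (f) (t))) (h (r (t) (f) (t)) (h (f) (t)))) (h (r (t) (r (t) (f) (t)) (h (f) (t))) (t))) = h(0, 3) = 0
  (h (r (h (f) (h (r (t) (f) (t)) (h (f) (t)))) (r (h (r (t) (f) (t)) (h (f) (t))) (r (h (f) (t)) (r (t) (f) (t)) (h (f) (t))) (h (r (t) (f) (t)) (h (f) (t)))) (t)) (h (r (h (r (t) (f) (t)) (h (f) (t))) (r (h (f) (t)) (r (t) (f) (t)) (h (f) (t))) (h (r (t) (f) (t)) (h (f) (t)))) (h (r (t) (r (t) (f) (t)) (h (f) (t))) (t)))) = h(0, 0) = 2

value = 2
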